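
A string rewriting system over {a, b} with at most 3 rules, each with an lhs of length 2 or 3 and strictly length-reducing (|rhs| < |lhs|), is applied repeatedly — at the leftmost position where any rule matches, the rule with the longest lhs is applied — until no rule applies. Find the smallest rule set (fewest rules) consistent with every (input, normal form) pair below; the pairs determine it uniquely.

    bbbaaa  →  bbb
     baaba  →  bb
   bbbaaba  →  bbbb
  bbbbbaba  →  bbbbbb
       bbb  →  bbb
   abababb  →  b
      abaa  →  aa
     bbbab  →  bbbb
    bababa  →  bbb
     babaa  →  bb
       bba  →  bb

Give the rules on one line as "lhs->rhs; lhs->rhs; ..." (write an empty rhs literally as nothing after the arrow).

ab->; ba->b

  | bbbaaa => bbbaa => bbba => bbb
  | baaba => baba => bba => bb
  | bbbaaba => bbbaba => bbbba => bbbb
  | bbbbbaba => bbbbbba => bbbbbb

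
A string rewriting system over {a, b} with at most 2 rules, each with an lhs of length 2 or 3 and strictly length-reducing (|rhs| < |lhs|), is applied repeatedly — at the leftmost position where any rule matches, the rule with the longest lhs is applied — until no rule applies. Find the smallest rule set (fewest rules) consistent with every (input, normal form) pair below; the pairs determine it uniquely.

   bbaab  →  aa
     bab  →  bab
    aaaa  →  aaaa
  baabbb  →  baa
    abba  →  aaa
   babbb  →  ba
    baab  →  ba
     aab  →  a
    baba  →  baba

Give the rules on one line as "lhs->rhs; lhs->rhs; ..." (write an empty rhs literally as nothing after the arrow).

aab->a; bb->a

  | bbaab => aaab => aa
  | bab
  | aaaa
  | baabbb => babb => baa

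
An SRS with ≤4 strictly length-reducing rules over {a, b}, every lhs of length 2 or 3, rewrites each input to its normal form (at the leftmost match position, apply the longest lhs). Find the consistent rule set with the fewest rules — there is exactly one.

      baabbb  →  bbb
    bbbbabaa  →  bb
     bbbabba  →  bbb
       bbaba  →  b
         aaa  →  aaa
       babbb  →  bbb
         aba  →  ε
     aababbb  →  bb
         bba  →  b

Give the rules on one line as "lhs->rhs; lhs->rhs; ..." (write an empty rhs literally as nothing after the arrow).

aab->a; ab->b; ba->

  | baabbb => abbb => bbb
  | bbbbabaa => bbbbaa => bbba => bb
  | bbbabba => bbbba => bbb
  | bbaba => bba => b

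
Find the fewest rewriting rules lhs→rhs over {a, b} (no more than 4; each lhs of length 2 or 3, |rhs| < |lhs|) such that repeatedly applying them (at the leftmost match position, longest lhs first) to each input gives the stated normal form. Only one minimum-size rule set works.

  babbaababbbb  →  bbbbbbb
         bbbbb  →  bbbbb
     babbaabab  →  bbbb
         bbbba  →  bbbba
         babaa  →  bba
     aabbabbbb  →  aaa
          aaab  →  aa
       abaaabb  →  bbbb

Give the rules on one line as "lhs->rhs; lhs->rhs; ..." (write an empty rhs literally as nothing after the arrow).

ab->; aba->b; abb->a; baa->bb

  | babbaababbbb => baaababbbb => bbababbbb => bbbbbbb
  | bbbbb
  | babbaabab => baaabab => bbabab => bbbb
  | bbbba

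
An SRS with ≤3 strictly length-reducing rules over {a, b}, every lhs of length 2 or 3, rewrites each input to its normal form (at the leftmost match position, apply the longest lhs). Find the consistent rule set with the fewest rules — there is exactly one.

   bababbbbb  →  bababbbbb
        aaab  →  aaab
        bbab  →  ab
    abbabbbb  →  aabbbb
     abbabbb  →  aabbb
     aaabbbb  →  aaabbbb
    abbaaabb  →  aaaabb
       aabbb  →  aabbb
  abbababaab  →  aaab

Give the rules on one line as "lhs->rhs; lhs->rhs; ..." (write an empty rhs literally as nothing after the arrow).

  | bababbbbb
  | aaab
  | bbab => ab
  | abbabbbb => aabbbb

baa->a; bba->a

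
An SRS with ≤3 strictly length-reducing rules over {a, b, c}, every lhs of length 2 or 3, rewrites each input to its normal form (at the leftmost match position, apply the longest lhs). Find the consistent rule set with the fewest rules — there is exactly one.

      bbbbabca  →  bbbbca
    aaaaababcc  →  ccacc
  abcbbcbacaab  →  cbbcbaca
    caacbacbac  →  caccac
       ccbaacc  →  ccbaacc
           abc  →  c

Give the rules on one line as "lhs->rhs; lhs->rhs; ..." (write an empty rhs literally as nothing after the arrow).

  | bbbbabca => bbbbca
  | aaaaababcc => ccaababcc => ccaabcc => ccacc
  | abcbbcbacaab => cbbcbacaab => cbbcbaca
  | caacbacbac => cacacbac => caccac

aaa->cc; ab->; acb->c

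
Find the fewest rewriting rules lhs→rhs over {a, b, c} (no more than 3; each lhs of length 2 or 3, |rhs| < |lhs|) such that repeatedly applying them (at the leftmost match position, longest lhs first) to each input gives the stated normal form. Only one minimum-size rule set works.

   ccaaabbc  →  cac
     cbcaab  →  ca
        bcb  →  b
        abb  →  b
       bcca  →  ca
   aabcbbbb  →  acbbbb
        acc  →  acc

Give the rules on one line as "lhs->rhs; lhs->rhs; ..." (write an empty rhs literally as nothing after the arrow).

  | ccaaabbc => caaabbc => caabc => cac
  | cbcaab => caab => ca
  | bcb => b
  | abb => b

ab->; bc->; cca->ca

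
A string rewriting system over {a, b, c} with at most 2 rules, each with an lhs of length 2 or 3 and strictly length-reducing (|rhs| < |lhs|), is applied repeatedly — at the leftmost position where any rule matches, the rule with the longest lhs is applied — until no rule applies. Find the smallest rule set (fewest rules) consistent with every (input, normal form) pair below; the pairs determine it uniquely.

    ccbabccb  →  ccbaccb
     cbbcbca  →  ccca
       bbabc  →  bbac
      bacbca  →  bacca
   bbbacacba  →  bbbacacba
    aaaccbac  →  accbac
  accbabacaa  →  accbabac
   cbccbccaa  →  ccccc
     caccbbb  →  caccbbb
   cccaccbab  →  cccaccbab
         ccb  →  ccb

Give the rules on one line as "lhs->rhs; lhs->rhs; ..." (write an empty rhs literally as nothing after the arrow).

  | ccbabccb => ccbaccb
  | cbbcbca => cbcbca => ccbca => ccca
  | bbabc => bbac
  | bacbca => bacca

aa->; bc->c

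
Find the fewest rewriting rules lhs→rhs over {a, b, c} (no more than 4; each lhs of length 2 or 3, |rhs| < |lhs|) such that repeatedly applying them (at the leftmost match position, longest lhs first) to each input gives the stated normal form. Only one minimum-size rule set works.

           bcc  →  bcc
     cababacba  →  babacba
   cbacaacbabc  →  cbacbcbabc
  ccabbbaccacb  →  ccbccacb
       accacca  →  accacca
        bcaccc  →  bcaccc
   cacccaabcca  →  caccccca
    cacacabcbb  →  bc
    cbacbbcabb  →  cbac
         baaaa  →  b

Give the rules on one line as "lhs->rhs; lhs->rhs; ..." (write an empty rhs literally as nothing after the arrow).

  | bcc
  | cababacba => babacba
  | cbacaacbabc => cbacbcbabc
  | ccabbbaccacb => cbbbaccacb => ccaaccacb => ccbccacb

aa->b; bb->; bbb->ca; cab->b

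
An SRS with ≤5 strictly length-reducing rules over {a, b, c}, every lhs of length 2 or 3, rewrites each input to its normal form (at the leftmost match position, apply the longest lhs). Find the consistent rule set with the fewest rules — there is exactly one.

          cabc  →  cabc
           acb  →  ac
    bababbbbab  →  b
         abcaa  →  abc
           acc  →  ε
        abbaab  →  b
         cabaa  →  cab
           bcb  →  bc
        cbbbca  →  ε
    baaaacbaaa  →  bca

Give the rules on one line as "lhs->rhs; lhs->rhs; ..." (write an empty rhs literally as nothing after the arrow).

aa->; bb->a; cb->c; cc->a

  | cabc
  | acb => ac
  | bababbbbab => babaabbab => babbbab => baabab => bbab => aab => b
  | abcaa => abc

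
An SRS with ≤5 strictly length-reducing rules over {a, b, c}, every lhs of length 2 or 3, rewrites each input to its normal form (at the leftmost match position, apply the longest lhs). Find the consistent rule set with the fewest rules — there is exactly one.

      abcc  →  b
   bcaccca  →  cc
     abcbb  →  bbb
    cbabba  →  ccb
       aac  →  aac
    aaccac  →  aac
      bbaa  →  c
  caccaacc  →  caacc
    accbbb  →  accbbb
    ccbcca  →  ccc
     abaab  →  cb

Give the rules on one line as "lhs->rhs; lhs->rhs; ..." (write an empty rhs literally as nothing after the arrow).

ab->b; ba->c; bc->b; cca->

  | abcc => bcc => bc => b
  | bcaccca => baccca => cccca => cc
  | abcbb => bcbb => bbb
  | cbabba => ccbba => ccbc => ccb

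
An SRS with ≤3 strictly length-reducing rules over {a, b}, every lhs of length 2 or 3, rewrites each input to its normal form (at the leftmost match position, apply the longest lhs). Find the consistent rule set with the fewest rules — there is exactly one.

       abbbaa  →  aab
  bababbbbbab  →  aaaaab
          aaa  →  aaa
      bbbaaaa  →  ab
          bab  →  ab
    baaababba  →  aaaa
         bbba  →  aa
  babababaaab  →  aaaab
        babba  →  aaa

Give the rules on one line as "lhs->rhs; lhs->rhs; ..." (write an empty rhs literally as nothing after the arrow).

ba->a; baa->b; bb->a

  | abbbaa => aabaa => aab
  | bababbbbbab => ababbbbbab => aabbbbbab => aaabbbab => aaaabab => aaaaab
  | aaa
  | bbbaaaa => abaaaa => abaa => ab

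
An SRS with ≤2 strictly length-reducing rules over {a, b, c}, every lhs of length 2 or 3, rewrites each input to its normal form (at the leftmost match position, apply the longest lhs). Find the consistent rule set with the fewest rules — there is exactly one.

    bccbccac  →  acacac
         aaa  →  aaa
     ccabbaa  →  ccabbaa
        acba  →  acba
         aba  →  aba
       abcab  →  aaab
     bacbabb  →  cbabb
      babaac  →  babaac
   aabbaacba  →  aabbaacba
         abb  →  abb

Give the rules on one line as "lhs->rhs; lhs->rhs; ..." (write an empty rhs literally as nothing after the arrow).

  | bccbccac => acbccac => acacac
  | aaa
  | ccabbaa
  | acba

bac->c; bc->a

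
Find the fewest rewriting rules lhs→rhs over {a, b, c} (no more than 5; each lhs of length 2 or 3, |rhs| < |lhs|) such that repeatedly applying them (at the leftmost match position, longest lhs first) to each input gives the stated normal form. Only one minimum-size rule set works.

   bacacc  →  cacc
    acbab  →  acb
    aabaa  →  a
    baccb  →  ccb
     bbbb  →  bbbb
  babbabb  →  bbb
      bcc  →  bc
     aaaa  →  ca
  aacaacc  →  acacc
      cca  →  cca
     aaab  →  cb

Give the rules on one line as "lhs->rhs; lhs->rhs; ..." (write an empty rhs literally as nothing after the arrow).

  | bacacc => cacc
  | acbab => acb
  | aabaa => abaa => aa => a
  | baccb => ccb

aa->a; aaa->c; ba->; bcc->bc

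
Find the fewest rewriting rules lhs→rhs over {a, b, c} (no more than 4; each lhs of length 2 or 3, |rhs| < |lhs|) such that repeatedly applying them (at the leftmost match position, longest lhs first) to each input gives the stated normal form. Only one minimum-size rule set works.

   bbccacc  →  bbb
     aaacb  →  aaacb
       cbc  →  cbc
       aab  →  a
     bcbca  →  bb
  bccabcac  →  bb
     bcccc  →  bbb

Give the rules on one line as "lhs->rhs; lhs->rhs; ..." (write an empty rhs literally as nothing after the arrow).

  | bbccacc => bbbacc => bbbab => bbb
  | aaacb
  | cbc
  | aab => a

ab->; bca->c; cc->b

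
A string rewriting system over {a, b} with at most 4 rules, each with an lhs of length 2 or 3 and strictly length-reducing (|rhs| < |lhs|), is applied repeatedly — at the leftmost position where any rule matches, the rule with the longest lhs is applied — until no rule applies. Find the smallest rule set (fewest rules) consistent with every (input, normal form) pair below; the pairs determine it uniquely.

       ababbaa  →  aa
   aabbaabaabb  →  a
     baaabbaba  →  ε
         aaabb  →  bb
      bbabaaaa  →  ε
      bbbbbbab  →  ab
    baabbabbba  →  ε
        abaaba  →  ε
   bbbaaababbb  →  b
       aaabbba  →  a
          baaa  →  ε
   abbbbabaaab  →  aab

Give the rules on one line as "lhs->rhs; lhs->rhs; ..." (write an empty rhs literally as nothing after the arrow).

aaa->; aba->; abb->; ba->a

  | ababbaa => bbaa => baa => aa
  | aabbaabaabb => aaabaabb => baabb => aabb => a
  | baaabbaba => aaabbaba => bbaba => baba => aba => ε
  | aaabb => bb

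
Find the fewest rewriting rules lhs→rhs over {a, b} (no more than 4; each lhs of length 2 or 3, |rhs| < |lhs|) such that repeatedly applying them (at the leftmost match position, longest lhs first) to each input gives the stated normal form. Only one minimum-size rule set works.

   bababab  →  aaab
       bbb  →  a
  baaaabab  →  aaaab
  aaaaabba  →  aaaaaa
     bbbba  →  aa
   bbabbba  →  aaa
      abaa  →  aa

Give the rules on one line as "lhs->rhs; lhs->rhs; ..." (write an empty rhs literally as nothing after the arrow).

ba->a; baa->a; bbb->a

  | bababab => ababab => aabab => aaab
  | bbb => a
  | baaaabab => aaabab => aaaab
  | aaaaabba => aaaaaba => aaaaaa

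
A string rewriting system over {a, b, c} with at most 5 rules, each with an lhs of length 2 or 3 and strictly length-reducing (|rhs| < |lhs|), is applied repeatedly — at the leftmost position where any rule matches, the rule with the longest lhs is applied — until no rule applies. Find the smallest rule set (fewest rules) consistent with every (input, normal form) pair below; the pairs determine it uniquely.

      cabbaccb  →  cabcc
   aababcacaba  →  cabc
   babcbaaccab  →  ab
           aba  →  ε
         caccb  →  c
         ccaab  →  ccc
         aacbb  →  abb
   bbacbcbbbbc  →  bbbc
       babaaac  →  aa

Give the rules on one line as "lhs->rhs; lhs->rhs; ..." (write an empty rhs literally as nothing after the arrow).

aab->c; ac->; ba->c; cb->

  | cabbaccb => cabcccb => cabcc
  | aababcacaba => cabcacaba => cabcaba => cabcac => cabc
  | babcbaaccab => cbcbaaccab => cbaaccab => aaccab => acab => ab
  | aba => ac => ε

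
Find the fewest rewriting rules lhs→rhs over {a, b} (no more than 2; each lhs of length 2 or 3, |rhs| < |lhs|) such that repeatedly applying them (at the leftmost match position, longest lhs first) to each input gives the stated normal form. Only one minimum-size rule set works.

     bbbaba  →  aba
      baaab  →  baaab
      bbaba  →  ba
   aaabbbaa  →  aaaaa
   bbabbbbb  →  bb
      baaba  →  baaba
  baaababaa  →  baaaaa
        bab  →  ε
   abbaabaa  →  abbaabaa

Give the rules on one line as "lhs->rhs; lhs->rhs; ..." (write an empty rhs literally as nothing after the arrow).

  | bbbaba => aba
  | baaab
  | bbaba => ba
  | aaabbbaa => aaaaa

bab->; bbb->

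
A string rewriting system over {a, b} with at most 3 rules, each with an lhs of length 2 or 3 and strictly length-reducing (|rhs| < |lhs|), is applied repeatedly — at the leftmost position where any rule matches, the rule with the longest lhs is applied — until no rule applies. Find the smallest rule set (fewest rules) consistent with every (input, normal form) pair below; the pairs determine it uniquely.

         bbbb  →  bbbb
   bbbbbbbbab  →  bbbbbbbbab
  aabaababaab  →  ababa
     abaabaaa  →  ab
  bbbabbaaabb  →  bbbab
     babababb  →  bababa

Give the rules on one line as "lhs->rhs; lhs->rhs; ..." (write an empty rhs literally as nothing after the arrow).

aa->; aab->a; abb->a

  | bbbb
  | bbbbbbbbab
  | aabaababaab => aaababaab => ababaab => ababa
  | abaabaaa => abaaaa => abaa => ab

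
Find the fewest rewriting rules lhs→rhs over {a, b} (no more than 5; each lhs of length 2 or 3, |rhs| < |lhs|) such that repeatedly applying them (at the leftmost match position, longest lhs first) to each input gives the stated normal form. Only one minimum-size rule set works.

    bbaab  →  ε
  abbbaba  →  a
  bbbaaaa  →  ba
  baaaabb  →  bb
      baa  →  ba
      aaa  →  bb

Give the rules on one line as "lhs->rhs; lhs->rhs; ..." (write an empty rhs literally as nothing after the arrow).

aa->a; aaa->bb; ab->; bba->a

  | bbaab => aab => ab => ε
  | abbbaba => bbaba => aba => a
  | bbbaaaa => baaaa => bbba => ba
  | baaaabb => bbbabb => babb => bb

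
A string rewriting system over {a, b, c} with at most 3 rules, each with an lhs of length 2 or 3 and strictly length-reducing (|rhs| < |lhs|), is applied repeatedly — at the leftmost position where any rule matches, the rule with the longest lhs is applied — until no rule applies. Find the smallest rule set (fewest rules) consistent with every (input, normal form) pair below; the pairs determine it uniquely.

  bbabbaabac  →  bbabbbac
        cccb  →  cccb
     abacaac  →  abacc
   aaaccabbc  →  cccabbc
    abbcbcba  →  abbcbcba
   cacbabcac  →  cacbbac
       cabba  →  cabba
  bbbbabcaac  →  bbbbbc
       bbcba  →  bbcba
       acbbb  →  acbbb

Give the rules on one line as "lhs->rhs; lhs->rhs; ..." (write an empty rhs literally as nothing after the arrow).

aa->; aaa->c; abc->b

  | bbabbaabac => bbabbbac
  | cccb
  | abacaac => abacc
  | aaaccabbc => cccabbc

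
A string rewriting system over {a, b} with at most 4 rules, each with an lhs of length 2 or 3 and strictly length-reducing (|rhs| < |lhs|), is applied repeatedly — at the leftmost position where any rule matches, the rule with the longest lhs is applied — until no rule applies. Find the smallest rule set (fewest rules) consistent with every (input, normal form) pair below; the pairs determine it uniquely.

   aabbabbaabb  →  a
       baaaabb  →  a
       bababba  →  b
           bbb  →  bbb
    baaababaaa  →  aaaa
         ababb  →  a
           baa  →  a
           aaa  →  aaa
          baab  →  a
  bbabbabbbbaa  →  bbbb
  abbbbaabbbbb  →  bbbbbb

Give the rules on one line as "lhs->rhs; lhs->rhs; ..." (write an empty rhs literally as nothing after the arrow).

  | aabbabbaabb => ababbaabb => aabbaabb => abaabb => aaabb => aab => a
  | baaaabb => aaabb => aab => a
  | bababba => babba => bba => b
  | bbb

aab->a; ab->a; abb->b; ba->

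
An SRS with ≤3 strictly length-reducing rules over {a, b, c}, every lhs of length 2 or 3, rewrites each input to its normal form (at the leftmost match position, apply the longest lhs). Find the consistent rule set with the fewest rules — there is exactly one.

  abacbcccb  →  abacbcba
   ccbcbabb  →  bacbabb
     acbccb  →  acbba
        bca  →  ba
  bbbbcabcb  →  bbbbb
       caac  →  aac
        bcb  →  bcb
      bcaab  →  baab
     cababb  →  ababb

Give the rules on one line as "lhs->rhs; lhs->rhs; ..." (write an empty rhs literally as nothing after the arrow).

abc->; ca->a; ccb->ba

  | abacbcccb => abacbcba
  | ccbcbabb => bacbabb
  | acbccb => acbba
  | bca => ba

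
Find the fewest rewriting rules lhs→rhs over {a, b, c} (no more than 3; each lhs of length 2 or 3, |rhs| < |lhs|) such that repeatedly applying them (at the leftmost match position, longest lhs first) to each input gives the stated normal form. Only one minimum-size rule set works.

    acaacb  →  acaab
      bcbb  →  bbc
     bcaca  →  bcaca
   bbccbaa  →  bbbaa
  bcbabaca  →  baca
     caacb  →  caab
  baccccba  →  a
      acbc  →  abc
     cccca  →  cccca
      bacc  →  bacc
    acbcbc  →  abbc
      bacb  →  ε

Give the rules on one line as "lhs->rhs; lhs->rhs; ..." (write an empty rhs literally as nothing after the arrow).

  | acaacb => acaab
  | bcbb => bbc
  | bcaca
  | bbccbaa => bbcbaa => bbbaa

bab->; cb->b; cbb->bc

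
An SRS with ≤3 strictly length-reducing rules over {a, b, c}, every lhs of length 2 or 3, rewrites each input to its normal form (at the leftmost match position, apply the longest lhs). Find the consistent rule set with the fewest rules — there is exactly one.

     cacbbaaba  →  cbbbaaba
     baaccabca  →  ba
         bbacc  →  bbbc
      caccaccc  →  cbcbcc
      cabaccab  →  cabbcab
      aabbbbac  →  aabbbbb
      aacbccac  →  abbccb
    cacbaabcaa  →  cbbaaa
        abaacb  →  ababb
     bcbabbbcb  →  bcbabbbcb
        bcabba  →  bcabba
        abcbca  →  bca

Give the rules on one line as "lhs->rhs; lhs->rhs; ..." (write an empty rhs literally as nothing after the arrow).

  | cacbbaaba => cbbbaaba
  | baaccabca => babcabca => babca => ba
  | bbacc => bbbc
  | caccaccc => cbcaccc => cbcbcc

abc->; ac->b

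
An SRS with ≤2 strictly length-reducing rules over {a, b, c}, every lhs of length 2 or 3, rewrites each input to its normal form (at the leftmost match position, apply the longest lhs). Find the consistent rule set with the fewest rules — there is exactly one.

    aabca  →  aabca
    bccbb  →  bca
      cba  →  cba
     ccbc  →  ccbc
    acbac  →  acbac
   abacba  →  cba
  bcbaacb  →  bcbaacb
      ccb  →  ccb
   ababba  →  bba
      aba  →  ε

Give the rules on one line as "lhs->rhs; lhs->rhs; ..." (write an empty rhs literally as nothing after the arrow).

aba->; cbb->a

  | aabca
  | bccbb => bca
  | cba
  | ccbc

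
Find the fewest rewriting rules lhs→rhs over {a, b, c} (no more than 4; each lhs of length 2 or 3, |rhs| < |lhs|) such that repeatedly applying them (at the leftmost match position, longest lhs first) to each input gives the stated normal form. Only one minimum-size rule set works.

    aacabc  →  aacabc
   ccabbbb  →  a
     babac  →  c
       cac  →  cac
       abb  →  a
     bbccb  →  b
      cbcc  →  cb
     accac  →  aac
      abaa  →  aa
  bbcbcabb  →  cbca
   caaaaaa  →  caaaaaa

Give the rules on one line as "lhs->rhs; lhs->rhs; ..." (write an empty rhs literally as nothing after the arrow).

ba->; bb->; cc->

  | aacabc
  | ccabbbb => abbbb => abb => a
  | babac => bac => c
  | cac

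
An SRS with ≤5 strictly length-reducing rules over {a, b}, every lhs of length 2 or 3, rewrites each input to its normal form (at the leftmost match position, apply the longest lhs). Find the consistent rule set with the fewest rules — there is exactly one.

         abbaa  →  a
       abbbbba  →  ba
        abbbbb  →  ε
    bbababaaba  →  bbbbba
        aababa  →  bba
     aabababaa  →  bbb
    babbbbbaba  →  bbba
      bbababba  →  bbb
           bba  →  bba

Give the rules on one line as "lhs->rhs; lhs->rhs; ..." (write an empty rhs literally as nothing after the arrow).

  | abbaa => aaa => a
  | abbbbba => abbba => aba => ba
  | abbbbb => abbb => ab => ε
  | bbababaaba => bbbabaaba => bbbbaaba => bbbbba

aa->; ab->; aba->ba; abb->a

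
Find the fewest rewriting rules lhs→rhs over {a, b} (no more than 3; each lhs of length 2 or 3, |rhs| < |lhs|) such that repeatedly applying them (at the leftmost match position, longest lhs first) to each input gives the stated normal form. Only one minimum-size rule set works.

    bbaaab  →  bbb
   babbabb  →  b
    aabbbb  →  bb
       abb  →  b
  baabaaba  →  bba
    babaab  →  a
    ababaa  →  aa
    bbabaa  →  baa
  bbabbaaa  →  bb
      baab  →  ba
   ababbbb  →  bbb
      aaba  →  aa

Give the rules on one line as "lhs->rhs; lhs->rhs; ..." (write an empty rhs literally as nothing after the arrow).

  | bbaaab => bbb
  | babbabb => babb => b
  | aabbbb => abbb => bb
  | abb => b

aaa->; ab->; bab->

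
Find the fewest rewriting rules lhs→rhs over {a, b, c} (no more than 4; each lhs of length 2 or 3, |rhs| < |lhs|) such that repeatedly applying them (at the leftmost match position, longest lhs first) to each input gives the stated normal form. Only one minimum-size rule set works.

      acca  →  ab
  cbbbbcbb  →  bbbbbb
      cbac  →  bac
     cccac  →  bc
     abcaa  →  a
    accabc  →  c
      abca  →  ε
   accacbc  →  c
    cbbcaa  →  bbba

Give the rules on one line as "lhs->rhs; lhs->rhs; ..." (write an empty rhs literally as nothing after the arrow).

abb->; ca->b; cb->b

  | acca => acb => ab
  | cbbbbcbb => bbbbcbb => bbbbbb
  | cbac => bac
  | cccac => ccbc => cbc => bc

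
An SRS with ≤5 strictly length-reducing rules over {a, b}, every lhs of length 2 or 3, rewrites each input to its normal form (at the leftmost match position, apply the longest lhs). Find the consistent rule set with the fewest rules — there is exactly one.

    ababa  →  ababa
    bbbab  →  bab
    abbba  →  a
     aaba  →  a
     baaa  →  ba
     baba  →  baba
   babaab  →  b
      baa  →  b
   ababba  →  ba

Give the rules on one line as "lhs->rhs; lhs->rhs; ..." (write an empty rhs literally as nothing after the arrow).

aa->; aab->bb; abb->b; bb->

  | ababa
  | bbbab => bab
  | abbba => bba => a
  | aaba => bba => a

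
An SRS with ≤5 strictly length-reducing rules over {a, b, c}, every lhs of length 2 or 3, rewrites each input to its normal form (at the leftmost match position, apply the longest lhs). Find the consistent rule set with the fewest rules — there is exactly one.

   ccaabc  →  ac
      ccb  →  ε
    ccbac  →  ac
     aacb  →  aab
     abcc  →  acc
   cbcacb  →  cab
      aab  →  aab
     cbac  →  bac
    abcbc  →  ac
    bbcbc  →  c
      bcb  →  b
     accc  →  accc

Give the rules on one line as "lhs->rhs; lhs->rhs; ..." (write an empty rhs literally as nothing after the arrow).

  | ccaabc => abc => ac
  | ccb => ε
  | ccbac => ac
  | aacb => aab

bc->c; cb->b; cca->; ccb->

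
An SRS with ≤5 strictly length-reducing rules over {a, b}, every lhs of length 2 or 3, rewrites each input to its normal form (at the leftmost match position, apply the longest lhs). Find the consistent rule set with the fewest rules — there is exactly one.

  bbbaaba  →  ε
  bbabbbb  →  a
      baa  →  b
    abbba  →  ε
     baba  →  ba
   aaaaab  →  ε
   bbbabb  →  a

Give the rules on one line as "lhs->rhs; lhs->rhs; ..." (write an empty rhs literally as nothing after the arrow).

aa->; ab->; bb->a; bbb->b

  | bbbaaba => baaba => bba => aa => ε
  | bbabbbb => aabbbb => bbbb => bb => a
  | baa => b
  | abbba => bba => aa => ε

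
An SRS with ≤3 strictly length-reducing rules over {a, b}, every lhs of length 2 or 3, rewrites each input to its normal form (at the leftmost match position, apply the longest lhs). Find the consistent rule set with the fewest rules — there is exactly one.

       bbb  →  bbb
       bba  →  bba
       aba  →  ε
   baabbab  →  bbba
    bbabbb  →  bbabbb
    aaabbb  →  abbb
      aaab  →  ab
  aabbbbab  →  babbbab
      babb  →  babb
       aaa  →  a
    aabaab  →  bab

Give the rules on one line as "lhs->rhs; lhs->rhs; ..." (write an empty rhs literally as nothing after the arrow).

  | bbb
  | bba
  | aba => aa => ε
  | baabbab => bbabab => bbaab => bbba

aa->; aab->ba; aba->aa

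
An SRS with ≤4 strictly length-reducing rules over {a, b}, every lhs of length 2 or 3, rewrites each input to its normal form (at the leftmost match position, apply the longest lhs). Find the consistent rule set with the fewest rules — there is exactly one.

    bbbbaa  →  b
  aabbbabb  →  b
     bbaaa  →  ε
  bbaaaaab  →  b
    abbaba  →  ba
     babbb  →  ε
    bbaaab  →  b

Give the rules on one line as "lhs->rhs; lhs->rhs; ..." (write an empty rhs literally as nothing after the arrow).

aa->; ab->; bb->a

  | bbbbaa => abbaa => baa => b
  | aabbbabb => bbbabb => ababb => abb => b
  | bbaaa => aaaa => aa => ε
  | bbaaaaab => aaaaaab => aaaab => aab => b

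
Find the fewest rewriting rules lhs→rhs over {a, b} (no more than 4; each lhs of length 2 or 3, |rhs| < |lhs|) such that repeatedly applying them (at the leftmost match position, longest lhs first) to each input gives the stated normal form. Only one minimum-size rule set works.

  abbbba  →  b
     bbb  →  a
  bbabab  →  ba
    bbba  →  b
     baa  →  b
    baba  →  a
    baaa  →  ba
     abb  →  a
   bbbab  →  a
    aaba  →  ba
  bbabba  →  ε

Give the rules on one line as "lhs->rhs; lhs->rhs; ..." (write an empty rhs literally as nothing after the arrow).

aa->; ab->a; aba->b; bb->a

  | abbbba => abbba => abba => aba => b
  | bbb => ab => a
  | bbabab => aabab => bab => ba
  | bbba => aba => b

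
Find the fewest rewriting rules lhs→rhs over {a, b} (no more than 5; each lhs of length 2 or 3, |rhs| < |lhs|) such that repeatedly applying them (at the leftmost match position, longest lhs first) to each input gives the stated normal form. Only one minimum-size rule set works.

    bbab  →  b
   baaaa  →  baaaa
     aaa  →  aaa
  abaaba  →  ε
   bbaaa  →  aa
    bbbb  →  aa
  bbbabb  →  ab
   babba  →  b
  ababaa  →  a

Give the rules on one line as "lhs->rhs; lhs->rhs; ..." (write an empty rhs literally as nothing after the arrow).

  | bbab => b
  | baaaa
  | aaa
  | abaaba => baba => bba => ε

aba->b; bab->bb; bb->a; bba->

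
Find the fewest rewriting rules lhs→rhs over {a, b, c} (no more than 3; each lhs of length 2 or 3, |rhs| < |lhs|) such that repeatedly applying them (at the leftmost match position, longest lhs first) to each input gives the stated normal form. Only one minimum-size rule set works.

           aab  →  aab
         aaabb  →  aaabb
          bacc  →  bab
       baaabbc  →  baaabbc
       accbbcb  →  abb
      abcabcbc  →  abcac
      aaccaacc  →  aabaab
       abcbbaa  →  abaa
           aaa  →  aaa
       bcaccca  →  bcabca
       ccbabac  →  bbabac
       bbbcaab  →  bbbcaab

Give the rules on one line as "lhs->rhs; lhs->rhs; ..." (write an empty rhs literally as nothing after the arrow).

bcb->; cc->b

  | aab
  | aaabb
  | bacc => bab
  | baaabbc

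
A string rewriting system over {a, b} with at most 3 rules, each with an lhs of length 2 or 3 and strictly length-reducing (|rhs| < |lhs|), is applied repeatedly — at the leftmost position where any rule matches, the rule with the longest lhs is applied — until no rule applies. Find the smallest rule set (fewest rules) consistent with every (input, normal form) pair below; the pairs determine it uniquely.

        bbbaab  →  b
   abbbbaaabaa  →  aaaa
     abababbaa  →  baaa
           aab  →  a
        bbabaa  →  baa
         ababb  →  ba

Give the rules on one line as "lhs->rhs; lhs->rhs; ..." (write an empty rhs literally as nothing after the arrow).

ab->; abb->ba; bba->

  | bbbaab => bab => b
  | abbbbaaabaa => babbaaabaa => bbaaaabaa => aaabaa => aaaa
  | abababbaa => ababbaa => abbaa => baaa
  | aab => a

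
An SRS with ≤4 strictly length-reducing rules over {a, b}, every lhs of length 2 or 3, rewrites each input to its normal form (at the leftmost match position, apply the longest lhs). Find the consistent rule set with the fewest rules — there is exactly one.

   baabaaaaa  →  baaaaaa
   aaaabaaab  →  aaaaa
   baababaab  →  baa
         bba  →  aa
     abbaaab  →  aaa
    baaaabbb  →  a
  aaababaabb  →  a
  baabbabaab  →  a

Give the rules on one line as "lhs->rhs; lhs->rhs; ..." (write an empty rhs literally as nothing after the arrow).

  | baabaaaaa => baaaaaa
  | aaaabaaab => aaaaaab => aaaaa
  | baababaab => baabaab => baaab => baa
  | bba => aa

ab->; abb->bb; bb->a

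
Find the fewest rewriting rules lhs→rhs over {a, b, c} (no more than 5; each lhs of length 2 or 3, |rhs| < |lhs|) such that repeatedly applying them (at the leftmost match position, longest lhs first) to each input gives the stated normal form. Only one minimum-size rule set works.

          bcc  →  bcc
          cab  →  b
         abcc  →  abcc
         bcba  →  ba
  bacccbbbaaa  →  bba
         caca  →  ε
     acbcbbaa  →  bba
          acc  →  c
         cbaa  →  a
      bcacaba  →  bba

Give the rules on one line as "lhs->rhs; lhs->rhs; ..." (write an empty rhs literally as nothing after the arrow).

  | bcc
  | cab => b
  | abcc
  | bcba => ba

aa->a; ac->; ca->; cb->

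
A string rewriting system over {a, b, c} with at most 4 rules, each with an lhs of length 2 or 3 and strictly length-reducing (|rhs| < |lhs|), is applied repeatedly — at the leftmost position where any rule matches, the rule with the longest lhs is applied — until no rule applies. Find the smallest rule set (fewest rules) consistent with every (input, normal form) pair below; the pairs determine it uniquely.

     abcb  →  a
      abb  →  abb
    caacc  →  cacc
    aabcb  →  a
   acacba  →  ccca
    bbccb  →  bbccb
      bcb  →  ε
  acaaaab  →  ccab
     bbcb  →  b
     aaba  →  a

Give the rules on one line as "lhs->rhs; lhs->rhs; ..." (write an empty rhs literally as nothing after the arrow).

  | abcb => a
  | abb
  | caacc => cacc
  | aabcb => abcb => a

aa->a; aca->cc; ba->a; bcb->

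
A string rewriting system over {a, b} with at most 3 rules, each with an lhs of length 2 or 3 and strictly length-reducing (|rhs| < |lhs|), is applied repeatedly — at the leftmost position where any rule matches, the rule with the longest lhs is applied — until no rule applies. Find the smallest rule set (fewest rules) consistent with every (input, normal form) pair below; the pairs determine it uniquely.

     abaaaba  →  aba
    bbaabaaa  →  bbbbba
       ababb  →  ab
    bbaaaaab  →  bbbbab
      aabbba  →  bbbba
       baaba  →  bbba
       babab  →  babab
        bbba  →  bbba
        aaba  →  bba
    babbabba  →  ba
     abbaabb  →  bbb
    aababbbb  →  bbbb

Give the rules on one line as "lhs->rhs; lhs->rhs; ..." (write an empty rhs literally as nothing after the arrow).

aa->b; abb->

  | abaaaba => abbaba => aba
  | bbaabaaa => bbbbaaa => bbbbba
  | ababb => ab
  | bbaaaaab => bbbaaab => bbbbab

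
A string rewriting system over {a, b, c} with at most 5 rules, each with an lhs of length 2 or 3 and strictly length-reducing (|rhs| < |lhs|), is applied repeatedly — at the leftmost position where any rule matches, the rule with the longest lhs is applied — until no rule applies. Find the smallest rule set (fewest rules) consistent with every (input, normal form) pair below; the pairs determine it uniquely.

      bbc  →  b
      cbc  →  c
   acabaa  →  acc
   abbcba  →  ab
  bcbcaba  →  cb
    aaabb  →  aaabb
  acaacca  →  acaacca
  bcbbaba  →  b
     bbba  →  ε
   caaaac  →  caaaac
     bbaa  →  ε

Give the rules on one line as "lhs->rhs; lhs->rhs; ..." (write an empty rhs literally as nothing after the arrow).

aba->cb; ba->; bbb->b; bc->

  | bbc => b
  | cbc => c
  | acabaa => accba => acc
  | abbcba => abba => ab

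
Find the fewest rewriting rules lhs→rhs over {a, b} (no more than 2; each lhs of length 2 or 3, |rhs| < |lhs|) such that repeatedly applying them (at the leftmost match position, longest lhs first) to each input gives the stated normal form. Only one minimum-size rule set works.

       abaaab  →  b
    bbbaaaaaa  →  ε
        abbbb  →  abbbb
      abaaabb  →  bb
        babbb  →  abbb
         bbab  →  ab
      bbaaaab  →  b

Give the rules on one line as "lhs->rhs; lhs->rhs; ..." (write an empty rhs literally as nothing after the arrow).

  | abaaab => aaaab => aab => b
  | bbbaaaaaa => bbaaaaaa => baaaaaa => aaaaaa => aaaa => aa => ε
  | abbbb
  | abaaabb => aaaabb => aabb => bb

aa->; ba->a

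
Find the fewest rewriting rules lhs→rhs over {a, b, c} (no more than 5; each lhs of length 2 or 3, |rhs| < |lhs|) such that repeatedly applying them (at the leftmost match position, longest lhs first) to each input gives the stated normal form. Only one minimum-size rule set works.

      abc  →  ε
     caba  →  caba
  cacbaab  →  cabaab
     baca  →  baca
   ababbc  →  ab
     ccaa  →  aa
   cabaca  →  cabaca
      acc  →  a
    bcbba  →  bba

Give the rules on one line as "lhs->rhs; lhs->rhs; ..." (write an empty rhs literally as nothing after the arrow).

abc->; bc->c; cb->b; cc->

  | abc => ε
  | caba
  | cacbaab => cabaab
  | baca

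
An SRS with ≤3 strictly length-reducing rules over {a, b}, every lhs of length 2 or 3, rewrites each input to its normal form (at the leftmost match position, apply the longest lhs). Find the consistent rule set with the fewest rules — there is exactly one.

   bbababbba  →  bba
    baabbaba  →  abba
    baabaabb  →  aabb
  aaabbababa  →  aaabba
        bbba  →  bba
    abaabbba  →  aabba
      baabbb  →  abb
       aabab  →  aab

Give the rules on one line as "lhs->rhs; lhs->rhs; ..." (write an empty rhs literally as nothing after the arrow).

baa->a; bab->b; bbb->bb

  | bbababbba => bbabbba => bbbba => bbba => bba
  | baabbaba => abbaba => abba
  | baabaabb => abaabb => aabb
  | aaabbababa => aaabbaba => aaabba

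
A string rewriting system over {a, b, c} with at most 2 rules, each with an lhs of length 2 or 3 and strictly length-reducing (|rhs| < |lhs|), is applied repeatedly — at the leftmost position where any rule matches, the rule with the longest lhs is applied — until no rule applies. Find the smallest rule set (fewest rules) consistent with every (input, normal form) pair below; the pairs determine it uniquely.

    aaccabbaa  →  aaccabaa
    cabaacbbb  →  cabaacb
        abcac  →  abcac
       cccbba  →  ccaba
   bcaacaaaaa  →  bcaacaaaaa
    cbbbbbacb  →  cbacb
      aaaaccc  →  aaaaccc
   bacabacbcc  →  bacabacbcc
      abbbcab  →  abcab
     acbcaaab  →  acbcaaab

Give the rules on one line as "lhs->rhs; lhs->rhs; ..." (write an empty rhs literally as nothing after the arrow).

  | aaccabbaa => aaccabaa
  | cabaacbbb => cabaacbb => cabaacb
  | abcac
  | cccbba => ccaba

bb->b; ccb->ca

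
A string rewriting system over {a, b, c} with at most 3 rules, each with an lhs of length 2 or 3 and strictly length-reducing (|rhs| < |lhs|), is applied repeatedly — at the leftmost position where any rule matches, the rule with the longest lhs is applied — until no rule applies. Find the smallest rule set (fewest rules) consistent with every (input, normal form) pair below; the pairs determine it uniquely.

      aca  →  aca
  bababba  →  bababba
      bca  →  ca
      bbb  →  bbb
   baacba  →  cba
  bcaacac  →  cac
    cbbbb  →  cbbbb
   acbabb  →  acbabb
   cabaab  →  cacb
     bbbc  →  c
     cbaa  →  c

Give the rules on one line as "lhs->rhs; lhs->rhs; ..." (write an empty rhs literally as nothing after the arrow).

aa->c; bc->c; cc->c

  | aca
  | bababba
  | bca => ca
  | bbb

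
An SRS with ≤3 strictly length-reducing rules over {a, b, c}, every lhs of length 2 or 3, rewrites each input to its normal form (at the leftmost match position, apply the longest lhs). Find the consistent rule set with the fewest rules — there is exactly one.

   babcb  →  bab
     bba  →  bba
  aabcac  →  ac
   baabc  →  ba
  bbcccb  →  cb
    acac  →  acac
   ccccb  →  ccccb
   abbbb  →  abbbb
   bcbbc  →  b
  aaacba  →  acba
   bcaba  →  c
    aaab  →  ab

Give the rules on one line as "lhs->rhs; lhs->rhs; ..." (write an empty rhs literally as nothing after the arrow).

aa->a; aba->c; bc->

  | babcb => bab
  | bba
  | aabcac => abcac => aac => ac
  | baabc => babc => ba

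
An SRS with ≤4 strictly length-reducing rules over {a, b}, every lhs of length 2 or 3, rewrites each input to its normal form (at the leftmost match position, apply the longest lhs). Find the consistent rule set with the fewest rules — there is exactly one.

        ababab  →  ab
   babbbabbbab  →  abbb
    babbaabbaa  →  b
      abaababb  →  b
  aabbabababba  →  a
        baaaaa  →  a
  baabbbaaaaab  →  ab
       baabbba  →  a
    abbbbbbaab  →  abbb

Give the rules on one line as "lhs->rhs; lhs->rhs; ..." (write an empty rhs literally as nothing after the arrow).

aa->b; aab->aa; ba->a; bba->

  | ababab => aabab => aaab => bab => ab
  | babbbabbbab => abbbabbbab => abbbbab => abbb
  | babbaabbaa => abbaabbaa => aabbaa => aabaa => aaaa => baa => aa => b
  | abaababb => aaababb => bababb => ababb => aabb => aab => aa => b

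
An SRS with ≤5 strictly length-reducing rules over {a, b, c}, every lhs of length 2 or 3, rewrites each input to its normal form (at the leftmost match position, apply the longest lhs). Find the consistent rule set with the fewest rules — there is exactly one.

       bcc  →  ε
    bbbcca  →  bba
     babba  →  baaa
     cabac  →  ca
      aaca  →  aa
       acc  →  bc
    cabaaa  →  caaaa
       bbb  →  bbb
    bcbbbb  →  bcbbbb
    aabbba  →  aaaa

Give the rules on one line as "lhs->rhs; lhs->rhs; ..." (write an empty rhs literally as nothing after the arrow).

  | bcc => ε
  | bbbcca => bba
  | babba => baaa
  | cabac => caac => cab => ca

ab->a; abb->aa; ac->b; bcc->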